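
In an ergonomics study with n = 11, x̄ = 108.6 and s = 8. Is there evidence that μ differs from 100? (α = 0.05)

t = (x̄ - μ₀)/(s/√n) = (108.6 - 100)/(8/√11) = 3.565. df = 10, critical t = ±2.228. Reject H₀.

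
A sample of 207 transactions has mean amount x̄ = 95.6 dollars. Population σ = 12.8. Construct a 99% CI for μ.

CI = x̄ ± z*(σ/√n) = 95.6 ± 2.576(12.8/√207) = 95.6 ± 2.29 = (93.31, 97.89)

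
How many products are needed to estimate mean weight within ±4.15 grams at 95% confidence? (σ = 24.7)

n = (z*σ/E)² = (1.96×24.7/4.15)² = 136.1 → n = 137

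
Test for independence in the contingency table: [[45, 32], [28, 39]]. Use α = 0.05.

χ² = 3.974. df = 1, critical = 3.841. Reject H₀. Variables are dependent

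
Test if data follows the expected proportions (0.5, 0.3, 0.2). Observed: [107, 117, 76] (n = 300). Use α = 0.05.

Expected: [150.0, 90.0, 60.0]. χ² = 24.693. df = 2, critical = 5.991. Reject H₀.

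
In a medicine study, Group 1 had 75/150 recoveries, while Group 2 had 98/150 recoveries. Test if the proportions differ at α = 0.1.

p̂₁ = 0.5, p̂₂ = 0.653, pooled p̂ = 0.577. z = -2.688. Critical: ±1.645. Reject H₀.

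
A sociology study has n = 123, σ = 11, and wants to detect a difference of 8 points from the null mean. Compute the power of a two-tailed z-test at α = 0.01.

SE = σ/√n = 11/√123 = 0.992. Non-centrality λ = d/SE = 8/0.992 = 8.066. Power ≈ Φ(λ - z_{α/2}) = Φ(8.066 - 2.576) = Φ(5.49) = 1.0.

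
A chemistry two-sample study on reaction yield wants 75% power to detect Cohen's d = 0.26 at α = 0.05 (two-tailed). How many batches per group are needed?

z_{α/2} = 1.96, z_β = Φ⁻¹(0.75) = 0.674. For small effect (d = 0.26): n per group = 2(z_{α/2} + z_β)²/d² = 2(1.96 + 0.674)²/0.26² = 205.3 → 206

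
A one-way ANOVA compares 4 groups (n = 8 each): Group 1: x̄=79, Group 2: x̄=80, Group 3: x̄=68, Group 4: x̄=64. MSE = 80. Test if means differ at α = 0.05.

Grand mean = 72.75. SS_between = 1526.0, MS_between = 508.67. F = 6.358, F_crit ≈ 2.947. Reject H₀.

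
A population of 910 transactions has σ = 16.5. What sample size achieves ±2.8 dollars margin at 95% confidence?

Without FPC: n₀ = (1.96×16.5/2.8)² = 133.402. With FPC: n = n₀N/(n₀+N-1) = 116.5 → n = 117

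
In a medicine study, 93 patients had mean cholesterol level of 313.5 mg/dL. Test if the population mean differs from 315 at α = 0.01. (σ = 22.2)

z = (x̄ - μ₀)/(σ/√n) = (313.5 - 315)/(22.2/√93) = -0.652. Critical value: ±2.576. Since |-0.652| ≤ 2.576, Fail to reject H₀.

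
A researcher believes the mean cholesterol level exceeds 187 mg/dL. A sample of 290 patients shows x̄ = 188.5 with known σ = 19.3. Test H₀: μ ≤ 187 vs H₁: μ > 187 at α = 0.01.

z = 1.324. Critical value: 2.33. Fail to reject H₀.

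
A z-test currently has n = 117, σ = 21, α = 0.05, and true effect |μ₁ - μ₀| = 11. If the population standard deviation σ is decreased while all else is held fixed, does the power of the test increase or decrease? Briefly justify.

Power increases: a smaller σ shrinks the standard error σ/√n, moving the sampling distribution under H₁ further from the critical value.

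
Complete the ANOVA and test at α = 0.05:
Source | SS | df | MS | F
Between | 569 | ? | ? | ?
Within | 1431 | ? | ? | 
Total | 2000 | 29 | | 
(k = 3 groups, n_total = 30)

df_between = 2, df_within = 27. MS_between = 284.5, MS_within = 53.0. F = 5.368, F_crit ≈ 3.354. Reject H₀.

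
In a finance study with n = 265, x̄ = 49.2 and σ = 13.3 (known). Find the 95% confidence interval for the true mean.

CI = x̄ ± z*(σ/√n) = 49.2 ± 1.96(13.3/√265) = 49.2 ± 1.6 = (47.6, 50.8)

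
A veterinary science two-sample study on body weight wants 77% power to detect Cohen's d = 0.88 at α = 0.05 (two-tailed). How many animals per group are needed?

z_{α/2} = 1.96, z_β = Φ⁻¹(0.77) = 0.739. For large effect (d = 0.88): n per group = 2(z_{α/2} + z_β)²/d² = 2(1.96 + 0.739)²/0.88² = 18.8 → 19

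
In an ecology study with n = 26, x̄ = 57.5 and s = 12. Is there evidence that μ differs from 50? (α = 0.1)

t = (x̄ - μ₀)/(s/√n) = (57.5 - 50)/(12/√26) = 3.187. df = 25, critical t = ±1.708. Reject H₀.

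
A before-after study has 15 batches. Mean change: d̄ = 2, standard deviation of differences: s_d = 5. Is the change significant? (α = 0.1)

t = d̄/(s_d/√n) = 2/(5/√15) = 1.549. df = 14, critical t = ±1.761. Fail to reject H₀.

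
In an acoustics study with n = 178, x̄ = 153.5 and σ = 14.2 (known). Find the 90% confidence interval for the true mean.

CI = x̄ ± z*(σ/√n) = 153.5 ± 1.645(14.2/√178) = 153.5 ± 1.75 = (151.75, 155.25)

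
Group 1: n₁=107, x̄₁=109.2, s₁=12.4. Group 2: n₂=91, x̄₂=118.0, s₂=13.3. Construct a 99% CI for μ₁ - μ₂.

Difference = -8.8. SE = √(12.4²/107 + 13.3²/91) = 1.839. CI = (-13.54, -4.06)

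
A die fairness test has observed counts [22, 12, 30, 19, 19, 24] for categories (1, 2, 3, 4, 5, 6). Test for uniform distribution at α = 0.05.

Expected = 21 each. χ² = Σ(O-E)²/E = 8.571. df = 5, critical value = 11.07. Fail to reject H₀.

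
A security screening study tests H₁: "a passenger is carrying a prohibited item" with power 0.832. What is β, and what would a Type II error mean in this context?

β = 1 - power = 1 - 0.832 = 0.168. A Type II error is failing to reject H₀ when H₀ is false (false negative) — here, failing to conclude that a passenger is carrying a prohibited item when in fact it is true. Consequence: letting a prohibited item through — security breach.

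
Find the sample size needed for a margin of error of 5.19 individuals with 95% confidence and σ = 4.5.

n = (z*σ/E)² = (1.96×4.5/5.19)² = 2.9 → n = 3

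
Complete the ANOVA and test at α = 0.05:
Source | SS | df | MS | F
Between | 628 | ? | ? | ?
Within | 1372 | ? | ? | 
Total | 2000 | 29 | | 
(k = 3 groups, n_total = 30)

df_between = 2, df_within = 27. MS_between = 314.0, MS_within = 50.81. F = 6.179, F_crit ≈ 3.354. Reject H₀.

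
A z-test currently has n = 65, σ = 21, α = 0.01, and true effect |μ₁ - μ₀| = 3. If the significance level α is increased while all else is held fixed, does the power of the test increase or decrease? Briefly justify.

Power increases: a larger α lowers the critical value, so more of the H₁ sampling distribution falls in the rejection region.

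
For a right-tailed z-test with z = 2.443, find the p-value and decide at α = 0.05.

p = P(Z > 2.443) = 1 - Φ(2.443) ≈ 0.0073. Since p < 0.05, reject H₀ (significant) at α = 0.05.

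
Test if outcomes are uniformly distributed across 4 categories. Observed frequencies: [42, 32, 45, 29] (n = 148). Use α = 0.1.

Expected = 37 each. χ² = Σ(O-E)²/E = 4.811. df = 3, critical value = 6.251. Fail to reject H₀.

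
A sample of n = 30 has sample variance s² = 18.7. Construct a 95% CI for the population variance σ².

df = 29. χ²_{0.025} = 45.722, χ²_{0.975} = 16.047. CI for σ² = ((n-1)s²/χ²_{α/2}, (n-1)s²/χ²_{1-α/2}) = (29·18.7/45.722, 29·18.7/16.047) = (11.86, 33.79)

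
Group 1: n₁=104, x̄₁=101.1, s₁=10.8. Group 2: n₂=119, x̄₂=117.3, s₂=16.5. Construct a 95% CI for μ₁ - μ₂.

Difference = -16.2. SE = √(10.8²/104 + 16.5²/119) = 1.846. CI = (-19.82, -12.58)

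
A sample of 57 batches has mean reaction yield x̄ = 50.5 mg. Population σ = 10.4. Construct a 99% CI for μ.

CI = x̄ ± z*(σ/√n) = 50.5 ± 2.576(10.4/√57) = 50.5 ± 3.55 = (46.95, 54.05)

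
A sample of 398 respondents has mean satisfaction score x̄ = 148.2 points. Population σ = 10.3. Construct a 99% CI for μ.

CI = x̄ ± z*(σ/√n) = 148.2 ± 2.576(10.3/√398) = 148.2 ± 1.33 = (146.87, 149.53)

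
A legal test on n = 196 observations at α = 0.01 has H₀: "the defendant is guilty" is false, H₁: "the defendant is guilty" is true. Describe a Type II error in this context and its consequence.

Type II error: failing to reject H₀ when it is false — concluding that the defendant is guilty is not supported when in fact it is. Consequence: acquitting a guilty person.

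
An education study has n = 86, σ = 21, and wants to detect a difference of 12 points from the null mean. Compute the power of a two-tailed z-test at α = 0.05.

SE = σ/√n = 21/√86 = 2.264. Non-centrality λ = d/SE = 12/2.264 = 5.299. Power ≈ Φ(λ - z_{α/2}) = Φ(5.299 - 1.96) = Φ(3.339) = 1.0.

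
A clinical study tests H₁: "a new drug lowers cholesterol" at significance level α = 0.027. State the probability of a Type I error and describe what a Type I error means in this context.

P(Type I error) = α = 0.027. A Type I error is rejecting H₀ when H₀ is actually true (false positive) — here, concluding that a new drug lowers cholesterol when in fact this is not the case. Consequence: approving an ineffective drug — patients take a useless medication and may skip effective alternatives.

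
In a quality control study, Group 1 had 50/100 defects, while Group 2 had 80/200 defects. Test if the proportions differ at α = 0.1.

p̂₁ = 0.5, p̂₂ = 0.4, pooled p̂ = 0.433. z = 1.648. Critical: ±1.645. Reject H₀.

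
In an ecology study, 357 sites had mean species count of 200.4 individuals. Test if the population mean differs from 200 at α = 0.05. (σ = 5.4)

z = (x̄ - μ₀)/(σ/√n) = (200.4 - 200)/(5.4/√357) = 1.4. Critical value: ±1.96. Since |1.4| ≤ 1.96, Fail to reject H₀.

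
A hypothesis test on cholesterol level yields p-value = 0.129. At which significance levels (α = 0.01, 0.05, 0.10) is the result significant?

p = 0.129. Not significant at any of the given levels.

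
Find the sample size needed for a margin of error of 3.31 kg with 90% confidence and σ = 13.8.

n = (z*σ/E)² = (1.645×13.8/3.31)² = 47.04 → n = 48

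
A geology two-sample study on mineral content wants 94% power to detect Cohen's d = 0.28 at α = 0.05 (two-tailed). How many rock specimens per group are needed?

z_{α/2} = 1.96, z_β = Φ⁻¹(0.94) = 1.555. For small effect (d = 0.28): n per group = 2(z_{α/2} + z_β)²/d² = 2(1.96 + 1.555)²/0.28² = 315.2 → 316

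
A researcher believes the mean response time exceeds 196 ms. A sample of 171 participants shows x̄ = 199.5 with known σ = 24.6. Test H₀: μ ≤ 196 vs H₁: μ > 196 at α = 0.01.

z = 1.861. Critical value: 2.33. Fail to reject H₀.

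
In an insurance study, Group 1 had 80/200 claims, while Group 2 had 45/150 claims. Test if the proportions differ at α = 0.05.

p̂₁ = 0.4, p̂₂ = 0.3, pooled p̂ = 0.357. z = 1.932. Critical: ±1.96. Fail to reject H₀.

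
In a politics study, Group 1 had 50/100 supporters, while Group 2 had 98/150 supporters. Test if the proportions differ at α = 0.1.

p̂₁ = 0.5, p̂₂ = 0.653, pooled p̂ = 0.592. z = -2.417. Critical: ±1.645. Reject H₀.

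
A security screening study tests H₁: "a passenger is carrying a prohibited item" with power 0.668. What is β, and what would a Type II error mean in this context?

β = 1 - power = 1 - 0.668 = 0.332. A Type II error is failing to reject H₀ when H₀ is false (false negative) — here, failing to conclude that a passenger is carrying a prohibited item when in fact it is true. Consequence: letting a prohibited item through — security breach.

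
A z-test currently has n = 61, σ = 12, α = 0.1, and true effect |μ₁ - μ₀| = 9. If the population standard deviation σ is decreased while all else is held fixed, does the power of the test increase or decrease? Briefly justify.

Power increases: a smaller σ shrinks the standard error σ/√n, moving the sampling distribution under H₁ further from the critical value.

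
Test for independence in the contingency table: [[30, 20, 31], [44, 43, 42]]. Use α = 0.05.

χ² = 1.827. df = 2, critical = 5.991. Fail to reject H₀. No evidence of dependence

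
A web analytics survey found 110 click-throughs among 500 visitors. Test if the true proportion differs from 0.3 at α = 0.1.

p̂ = 0.22, p₀ = 0.3. z = (p̂ - p₀)/√(p₀(1-p₀)/n) = -3.904. Critical: ±1.645. Reject H₀.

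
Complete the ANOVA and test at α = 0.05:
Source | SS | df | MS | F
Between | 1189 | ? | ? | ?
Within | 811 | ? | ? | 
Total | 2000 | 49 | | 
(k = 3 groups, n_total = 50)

df_between = 2, df_within = 47. MS_between = 594.5, MS_within = 17.26. F = 34.453, F_crit ≈ 3.195. Reject H₀.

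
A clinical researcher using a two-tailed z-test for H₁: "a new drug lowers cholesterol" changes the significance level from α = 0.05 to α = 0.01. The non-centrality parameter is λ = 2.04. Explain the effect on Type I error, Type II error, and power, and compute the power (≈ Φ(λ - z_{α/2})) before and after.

Decreasing α from 0.05 to 0.01:
• Type I error rate decreases (α is the Type I rate by definition).
• Critical value moves from z_{α/2} = 1.96 to 2.576, so power = Φ(λ - z_{α/2}) goes from Φ(2.04 - 1.96) = 0.532 to Φ(2.04 - 2.576) = 0.296.
• Type II error rate β = 1 - power therefore increases (0.468 → 0.704).
Appropriate when false positives are costly — here, approving an ineffective drug — patients take a useless medication and may skip effective alternatives.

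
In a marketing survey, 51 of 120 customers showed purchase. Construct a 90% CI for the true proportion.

p̂ = 0.425. CI = p̂ ± z*√(p̂(1-p̂)/n) = (0.351, 0.499)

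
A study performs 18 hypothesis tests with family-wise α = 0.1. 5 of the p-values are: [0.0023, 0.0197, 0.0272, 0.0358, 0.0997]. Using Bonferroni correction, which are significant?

Bonferroni α = 0.1/18 = 0.00556. Significant p-values: [0.0023]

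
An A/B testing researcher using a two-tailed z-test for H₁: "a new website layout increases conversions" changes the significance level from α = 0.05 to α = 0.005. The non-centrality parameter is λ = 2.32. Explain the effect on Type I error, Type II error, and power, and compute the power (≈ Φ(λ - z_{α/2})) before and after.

Decreasing α from 0.05 to 0.005:
• Type I error rate decreases (α is the Type I rate by definition).
• Critical value moves from z_{α/2} = 1.96 to 2.807, so power = Φ(λ - z_{α/2}) goes from Φ(2.32 - 1.96) = 0.641 to Φ(2.32 - 2.807) = 0.313.
• Type II error rate β = 1 - power therefore increases (0.359 → 0.687).
Appropriate when false positives are costly — here, rolling out a layout that doesn't actually help — wasted engineering effort.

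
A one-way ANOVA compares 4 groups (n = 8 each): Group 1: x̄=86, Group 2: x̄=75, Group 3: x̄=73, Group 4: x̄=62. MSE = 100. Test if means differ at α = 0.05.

Grand mean = 74.0. SS_between = 2320.0, MS_between = 773.33. F = 7.733, F_crit ≈ 2.947. Reject H₀.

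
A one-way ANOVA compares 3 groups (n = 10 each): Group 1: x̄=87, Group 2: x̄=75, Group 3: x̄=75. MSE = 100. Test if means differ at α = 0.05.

Grand mean = 79.0. SS_between = 960.0, MS_between = 480.0. F = 4.8, F_crit ≈ 3.354. Reject H₀.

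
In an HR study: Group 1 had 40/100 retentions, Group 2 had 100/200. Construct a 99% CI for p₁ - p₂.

p̂₁ = 0.4, p̂₂ = 0.5. Difference = -0.1. CI = (-0.256, 0.056)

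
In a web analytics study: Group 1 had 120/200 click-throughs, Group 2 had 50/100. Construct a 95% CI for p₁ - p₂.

p̂₁ = 0.6, p̂₂ = 0.5. Difference = 0.1. CI = (-0.019, 0.219)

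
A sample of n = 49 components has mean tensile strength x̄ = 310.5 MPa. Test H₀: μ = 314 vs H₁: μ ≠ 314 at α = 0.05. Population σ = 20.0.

z = (x̄ - μ₀)/(σ/√n) = (310.5 - 314)/(20.0/√49) = -1.225. Critical value: ±1.96. Since |-1.225| ≤ 1.96, Fail to reject H₀.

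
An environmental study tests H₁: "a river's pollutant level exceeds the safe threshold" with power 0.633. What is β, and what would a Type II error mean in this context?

β = 1 - power = 1 - 0.633 = 0.367. A Type II error is failing to reject H₀ when H₀ is false (false negative) — here, failing to conclude that a river's pollutant level exceeds the safe threshold when in fact it is true. Consequence: allowing unsafe pollution to continue.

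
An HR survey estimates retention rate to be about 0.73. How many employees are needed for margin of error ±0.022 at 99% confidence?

n = z²p(1-p)/E² = 2.576²×0.73×0.27/0.022² = 2702.3 → n = 2703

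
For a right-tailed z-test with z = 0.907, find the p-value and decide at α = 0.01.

p = P(Z > 0.907) = 1 - Φ(0.907) ≈ 0.1822. Since p ≥ 0.01, fail to reject H₀ (not significant) at α = 0.01.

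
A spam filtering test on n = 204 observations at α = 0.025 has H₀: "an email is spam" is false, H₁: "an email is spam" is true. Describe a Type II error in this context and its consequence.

Type II error: failing to reject H₀ when it is false — concluding that an email is spam is not supported when in fact it is. Consequence: a spam email lands in the inbox.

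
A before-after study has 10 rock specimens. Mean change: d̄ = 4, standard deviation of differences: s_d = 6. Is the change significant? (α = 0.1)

t = d̄/(s_d/√n) = 4/(6/√10) = 2.108. df = 9, critical t = ±1.833. Reject H₀.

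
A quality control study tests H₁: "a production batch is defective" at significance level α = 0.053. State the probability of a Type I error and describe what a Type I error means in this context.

P(Type I error) = α = 0.053. A Type I error is rejecting H₀ when H₀ is actually true (false positive) — here, concluding that a production batch is defective when in fact this is not the case. Consequence: scrapping a good batch — wasted material and cost for no reason.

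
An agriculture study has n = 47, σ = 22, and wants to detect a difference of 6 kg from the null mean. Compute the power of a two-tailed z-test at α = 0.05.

SE = σ/√n = 22/√47 = 3.209. Non-centrality λ = d/SE = 6/3.209 = 1.87. Power ≈ Φ(λ - z_{α/2}) = Φ(1.87 - 1.96) = Φ(-0.09) = 0.464.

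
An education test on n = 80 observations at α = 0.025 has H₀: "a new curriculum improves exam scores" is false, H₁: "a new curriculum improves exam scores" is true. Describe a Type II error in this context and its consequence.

Type II error: failing to reject H₀ when it is false — concluding that a new curriculum improves exam scores is not supported when in fact it is. Consequence: keeping the old curriculum when the new one would have helped students.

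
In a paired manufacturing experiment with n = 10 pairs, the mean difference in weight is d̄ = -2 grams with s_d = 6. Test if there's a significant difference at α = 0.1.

t = d̄/(s_d/√n) = -2/(6/√10) = -1.054. df = 9, critical t = ±1.833. Fail to reject H₀.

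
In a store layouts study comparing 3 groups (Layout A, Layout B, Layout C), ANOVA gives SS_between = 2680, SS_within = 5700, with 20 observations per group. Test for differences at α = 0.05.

df_between = 2, df_within = 57. F = MS_between/MS_within = 1340.0/100.0 = 13.4. F_crit ≈ 3.159. Reject H₀. At least one mean differs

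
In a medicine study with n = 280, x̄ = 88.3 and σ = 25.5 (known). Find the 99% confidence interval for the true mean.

CI = x̄ ± z*(σ/√n) = 88.3 ± 2.576(25.5/√280) = 88.3 ± 3.93 = (84.37, 92.23)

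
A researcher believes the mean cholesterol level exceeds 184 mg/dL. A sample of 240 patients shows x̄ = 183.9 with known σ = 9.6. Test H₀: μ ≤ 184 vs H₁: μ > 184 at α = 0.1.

z = -0.161. Critical value: 1.28. Fail to reject H₀.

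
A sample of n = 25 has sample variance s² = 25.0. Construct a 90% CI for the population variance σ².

df = 24. χ²_{0.05} = 36.415, χ²_{0.95} = 13.848. CI for σ² = ((n-1)s²/χ²_{α/2}, (n-1)s²/χ²_{1-α/2}) = (24·25.0/36.415, 24·25.0/13.848) = (16.48, 43.33)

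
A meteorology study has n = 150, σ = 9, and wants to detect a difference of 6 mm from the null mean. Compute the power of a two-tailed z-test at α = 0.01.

SE = σ/√n = 9/√150 = 0.735. Non-centrality λ = d/SE = 6/0.735 = 8.165. Power ≈ Φ(λ - z_{α/2}) = Φ(8.165 - 2.576) = Φ(5.589) = 1.0.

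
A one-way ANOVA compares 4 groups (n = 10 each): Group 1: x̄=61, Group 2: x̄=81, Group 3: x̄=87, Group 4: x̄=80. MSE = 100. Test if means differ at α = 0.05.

Grand mean = 77.25. SS_between = 3807.5, MS_between = 1269.17. F = 12.692, F_crit ≈ 2.866. Reject H₀.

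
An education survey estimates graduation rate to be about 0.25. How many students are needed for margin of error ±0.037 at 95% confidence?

n = z²p(1-p)/E² = 1.96²×0.25×0.75/0.037² = 526.2 → n = 527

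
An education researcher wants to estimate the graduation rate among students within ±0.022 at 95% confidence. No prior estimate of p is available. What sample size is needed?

Conservative approach: use p = 0.5 (maximizes p(1-p) = 0.25). n = z²(0.25)/E² = 1.96²×0.25/0.022² = 1984.3 → n = 1985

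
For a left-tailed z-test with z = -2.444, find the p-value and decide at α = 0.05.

p = P(Z < -2.444) = Φ(-2.444) ≈ 0.0073. Since p < 0.05, reject H₀ (significant) at α = 0.05.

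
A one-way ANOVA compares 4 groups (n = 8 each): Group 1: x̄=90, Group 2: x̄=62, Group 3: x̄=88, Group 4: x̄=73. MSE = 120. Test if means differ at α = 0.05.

Grand mean = 78.25. SS_between = 4198.0, MS_between = 1399.33. F = 11.661, F_crit ≈ 2.947. Reject H₀.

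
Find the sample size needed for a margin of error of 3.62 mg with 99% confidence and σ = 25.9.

n = (z*σ/E)² = (2.576×25.9/3.62)² = 339.7 → n = 340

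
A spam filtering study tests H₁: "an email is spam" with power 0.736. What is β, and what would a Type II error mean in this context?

β = 1 - power = 1 - 0.736 = 0.264. A Type II error is failing to reject H₀ when H₀ is false (false negative) — here, failing to conclude that an email is spam when in fact it is true. Consequence: a spam email lands in the inbox.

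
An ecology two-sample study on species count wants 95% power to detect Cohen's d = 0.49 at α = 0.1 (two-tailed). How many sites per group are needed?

z_{α/2} = 1.645, z_β = Φ⁻¹(0.95) = 1.645. For small effect (d = 0.49): n per group = 2(z_{α/2} + z_β)²/d² = 2(1.645 + 1.645)²/0.49² = 90.2 → 91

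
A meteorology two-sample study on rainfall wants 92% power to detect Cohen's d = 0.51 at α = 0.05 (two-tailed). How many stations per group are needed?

z_{α/2} = 1.96, z_β = Φ⁻¹(0.92) = 1.405. For medium effect (d = 0.51): n per group = 2(z_{α/2} + z_β)²/d² = 2(1.96 + 1.405)²/0.51² = 87.1 → 88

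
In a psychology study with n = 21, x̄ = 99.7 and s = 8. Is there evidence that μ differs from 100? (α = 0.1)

t = (x̄ - μ₀)/(s/√n) = (99.7 - 100)/(8/√21) = -0.172. df = 20, critical t = ±1.725. Fail to reject H₀.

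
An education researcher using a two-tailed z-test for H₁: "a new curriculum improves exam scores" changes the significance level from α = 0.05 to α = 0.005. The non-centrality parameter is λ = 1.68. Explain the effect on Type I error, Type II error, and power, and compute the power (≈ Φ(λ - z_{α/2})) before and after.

Decreasing α from 0.05 to 0.005:
• Type I error rate decreases (α is the Type I rate by definition).
• Critical value moves from z_{α/2} = 1.96 to 2.807, so power = Φ(λ - z_{α/2}) goes from Φ(1.68 - 1.96) = 0.39 to Φ(1.68 - 2.807) = 0.13.
• Type II error rate β = 1 - power therefore increases (0.61 → 0.87).
Appropriate when false positives are costly — here, adopting a curriculum that gives no real benefit — disruption for nothing.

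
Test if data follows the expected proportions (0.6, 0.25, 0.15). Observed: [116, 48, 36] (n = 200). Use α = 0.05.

Expected: [120.0, 50.0, 30.0]. χ² = 1.413. df = 2, critical = 5.991. Fail to reject H₀.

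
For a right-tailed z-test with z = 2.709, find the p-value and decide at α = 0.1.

p = P(Z > 2.709) = 1 - Φ(2.709) ≈ 0.0034. Since p < 0.1, reject H₀ (significant) at α = 0.1.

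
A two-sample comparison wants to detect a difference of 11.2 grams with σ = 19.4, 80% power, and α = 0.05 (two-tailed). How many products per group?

n per group = 2(z_α/2 + z_β)²σ²/d² = 2×(1.96 + 0.84)²×19.4²/11.2² = 47.04 → n = 48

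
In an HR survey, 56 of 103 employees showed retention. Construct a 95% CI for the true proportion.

p̂ = 0.544. CI = p̂ ± z*√(p̂(1-p̂)/n) = (0.447, 0.64)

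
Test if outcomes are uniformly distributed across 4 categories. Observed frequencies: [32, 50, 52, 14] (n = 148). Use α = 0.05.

Expected = 37 each. χ² = Σ(O-E)²/E = 25.622. df = 3, critical value = 7.815. Reject H₀.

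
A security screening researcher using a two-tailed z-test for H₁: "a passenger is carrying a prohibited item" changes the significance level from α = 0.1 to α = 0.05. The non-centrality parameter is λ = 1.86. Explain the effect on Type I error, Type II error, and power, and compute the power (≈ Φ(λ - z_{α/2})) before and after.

Decreasing α from 0.1 to 0.05:
• Type I error rate decreases (α is the Type I rate by definition).
• Critical value moves from z_{α/2} = 1.645 to 1.96, so power = Φ(λ - z_{α/2}) goes from Φ(1.86 - 1.645) = 0.585 to Φ(1.86 - 1.96) = 0.46.
• Type II error rate β = 1 - power therefore increases (0.415 → 0.54).
Appropriate when false positives are costly — here, detaining an innocent passenger — delay and inconvenience.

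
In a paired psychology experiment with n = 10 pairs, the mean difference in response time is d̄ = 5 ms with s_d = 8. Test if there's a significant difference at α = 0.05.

t = d̄/(s_d/√n) = 5/(8/√10) = 1.976. df = 9, critical t = ±2.262. Fail to reject H₀.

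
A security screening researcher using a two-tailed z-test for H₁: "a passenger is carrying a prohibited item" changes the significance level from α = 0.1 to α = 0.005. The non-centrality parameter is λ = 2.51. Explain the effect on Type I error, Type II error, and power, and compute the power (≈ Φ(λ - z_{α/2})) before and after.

Decreasing α from 0.1 to 0.005:
• Type I error rate decreases (α is the Type I rate by definition).
• Critical value moves from z_{α/2} = 1.645 to 2.807, so power = Φ(λ - z_{α/2}) goes from Φ(2.51 - 1.645) = 0.806 to Φ(2.51 - 2.807) = 0.383.
• Type II error rate β = 1 - power therefore increases (0.194 → 0.617).
Appropriate when false positives are costly — here, detaining an innocent passenger — delay and inconvenience.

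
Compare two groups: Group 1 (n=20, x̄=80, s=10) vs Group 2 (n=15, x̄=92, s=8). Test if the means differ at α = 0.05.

Pooled sp = 9.2. t = -3.817, df = 33. Critical t = ±2.035. Reject H₀.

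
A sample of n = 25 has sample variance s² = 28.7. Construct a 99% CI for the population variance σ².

df = 24. χ²_{0.005} = 45.559, χ²_{0.995} = 9.886. CI for σ² = ((n-1)s²/χ²_{α/2}, (n-1)s²/χ²_{1-α/2}) = (24·28.7/45.559, 24·28.7/9.886) = (15.12, 69.67)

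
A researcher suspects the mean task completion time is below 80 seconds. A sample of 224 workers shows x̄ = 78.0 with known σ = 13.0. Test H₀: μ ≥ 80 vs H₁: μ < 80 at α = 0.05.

z = -2.303. Critical value: -1.645. Reject H₀.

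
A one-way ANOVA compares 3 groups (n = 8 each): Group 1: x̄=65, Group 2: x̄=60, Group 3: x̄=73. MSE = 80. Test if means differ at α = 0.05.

Grand mean = 66.0. SS_between = 688.0, MS_between = 344.0. F = 4.3, F_crit ≈ 3.467. Reject H₀.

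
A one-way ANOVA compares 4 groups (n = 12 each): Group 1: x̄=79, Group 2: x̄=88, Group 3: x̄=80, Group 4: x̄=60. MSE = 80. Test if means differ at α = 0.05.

Grand mean = 76.75. SS_between = 5073.0, MS_between = 1691.0. F = 21.137, F_crit ≈ 2.816. Reject H₀.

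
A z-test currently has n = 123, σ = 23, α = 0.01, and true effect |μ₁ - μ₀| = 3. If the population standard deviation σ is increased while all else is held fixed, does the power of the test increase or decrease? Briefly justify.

Power decreases: a larger σ inflates the standard error σ/√n, pulling the sampling distribution under H₁ back toward the critical value.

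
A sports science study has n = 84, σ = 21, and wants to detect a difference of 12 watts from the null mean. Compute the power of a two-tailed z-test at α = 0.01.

SE = σ/√n = 21/√84 = 2.291. Non-centrality λ = d/SE = 12/2.291 = 5.237. Power ≈ Φ(λ - z_{α/2}) = Φ(5.237 - 2.576) = Φ(2.661) = 0.996.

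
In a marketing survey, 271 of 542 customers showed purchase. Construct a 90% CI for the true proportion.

p̂ = 0.5. CI = p̂ ± z*√(p̂(1-p̂)/n) = (0.465, 0.535)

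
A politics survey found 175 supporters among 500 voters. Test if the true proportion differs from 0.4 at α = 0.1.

p̂ = 0.35, p₀ = 0.4. z = (p̂ - p₀)/√(p₀(1-p₀)/n) = -2.282. Critical: ±1.645. Reject H₀.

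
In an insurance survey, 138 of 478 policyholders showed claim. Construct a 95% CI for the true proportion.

p̂ = 0.289. CI = p̂ ± z*√(p̂(1-p̂)/n) = (0.248, 0.329)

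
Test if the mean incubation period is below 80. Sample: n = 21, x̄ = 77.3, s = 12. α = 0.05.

t = (77.3 - 80)/(12/√21) = -1.031, df = 20. Critical t = -1.725. Fail to reject H₀.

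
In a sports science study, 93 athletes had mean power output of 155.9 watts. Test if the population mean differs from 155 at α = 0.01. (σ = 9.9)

z = (x̄ - μ₀)/(σ/√n) = (155.9 - 155)/(9.9/√93) = 0.877. Critical value: ±2.576. Since |0.877| ≤ 2.576, Fail to reject H₀.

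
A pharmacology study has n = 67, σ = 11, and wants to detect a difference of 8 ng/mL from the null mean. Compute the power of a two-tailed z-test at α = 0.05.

SE = σ/√n = 11/√67 = 1.344. Non-centrality λ = d/SE = 8/1.344 = 5.953. Power ≈ Φ(λ - z_{α/2}) = Φ(5.953 - 1.96) = Φ(3.993) = 1.0.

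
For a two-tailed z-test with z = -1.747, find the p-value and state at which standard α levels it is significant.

p = 2·P(Z > |-1.747|) = 2·(1 - Φ(1.747)) ≈ 0.0806. Significant at α = 0.1.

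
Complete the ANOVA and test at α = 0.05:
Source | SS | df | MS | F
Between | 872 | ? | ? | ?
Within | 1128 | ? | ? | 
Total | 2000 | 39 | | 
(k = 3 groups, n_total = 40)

df_between = 2, df_within = 37. MS_between = 436.0, MS_within = 30.49. F = 14.301, F_crit ≈ 3.252. Reject H₀.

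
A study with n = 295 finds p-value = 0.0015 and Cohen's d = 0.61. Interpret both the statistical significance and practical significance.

Statistically significant (p = 0.0015 < 0.05). Cohen's d = 0.61 indicates a medium effect size. Both statistical and practical significance should be considered.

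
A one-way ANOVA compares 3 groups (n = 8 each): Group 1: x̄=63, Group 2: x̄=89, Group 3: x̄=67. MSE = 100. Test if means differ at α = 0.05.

Grand mean = 73.0. SS_between = 3136.0, MS_between = 1568.0. F = 15.68, F_crit ≈ 3.467. Reject H₀.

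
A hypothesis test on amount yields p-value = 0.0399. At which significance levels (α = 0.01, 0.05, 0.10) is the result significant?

p = 0.0399. Significant at: α = 0.05, 0.1.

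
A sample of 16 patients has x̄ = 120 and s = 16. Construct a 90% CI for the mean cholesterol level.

CI = x̄ ± t*(s/√n) = 120 ± 1.753(16/√16) = (112.99, 127.01)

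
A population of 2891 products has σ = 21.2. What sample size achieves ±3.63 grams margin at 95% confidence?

Without FPC: n₀ = (1.96×21.2/3.63)² = 131.03. With FPC: n = n₀N/(n₀+N-1) = 125.4 → n = 126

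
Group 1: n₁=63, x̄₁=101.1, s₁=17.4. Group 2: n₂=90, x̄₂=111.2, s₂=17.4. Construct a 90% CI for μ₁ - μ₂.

Difference = -10.1. SE = √(17.4²/63 + 17.4²/90) = 2.858. CI = (-14.8, -5.4)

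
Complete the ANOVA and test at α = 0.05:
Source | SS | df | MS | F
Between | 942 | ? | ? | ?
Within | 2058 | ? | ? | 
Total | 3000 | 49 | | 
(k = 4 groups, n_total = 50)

df_between = 3, df_within = 46. MS_between = 314.0, MS_within = 44.74. F = 7.018, F_crit ≈ 2.807. Reject H₀.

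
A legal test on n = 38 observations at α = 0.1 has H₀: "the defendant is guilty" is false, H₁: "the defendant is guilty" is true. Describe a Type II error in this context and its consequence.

Type II error: failing to reject H₀ when it is false — concluding that the defendant is guilty is not supported when in fact it is. Consequence: acquitting a guilty person.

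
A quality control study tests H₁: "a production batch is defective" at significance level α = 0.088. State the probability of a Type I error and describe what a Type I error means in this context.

P(Type I error) = α = 0.088. A Type I error is rejecting H₀ when H₀ is actually true (false positive) — here, concluding that a production batch is defective when in fact this is not the case. Consequence: scrapping a good batch — wasted material and cost for no reason.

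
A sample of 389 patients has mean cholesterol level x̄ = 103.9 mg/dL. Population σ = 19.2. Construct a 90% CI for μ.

CI = x̄ ± z*(σ/√n) = 103.9 ± 1.645(19.2/√389) = 103.9 ± 1.6 = (102.3, 105.5)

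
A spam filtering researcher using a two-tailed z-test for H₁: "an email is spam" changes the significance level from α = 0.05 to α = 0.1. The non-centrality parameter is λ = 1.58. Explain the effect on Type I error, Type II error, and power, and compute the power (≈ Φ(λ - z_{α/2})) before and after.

Increasing α from 0.05 to 0.1:
• Type I error rate increases (α is the Type I rate by definition).
• Critical value moves from z_{α/2} = 1.96 to 1.645, so power = Φ(λ - z_{α/2}) goes from Φ(1.58 - 1.96) = 0.352 to Φ(1.58 - 1.645) = 0.474.
• Type II error rate β = 1 - power therefore decreases (0.648 → 0.526).
Appropriate when false negatives are costly — here, a spam email lands in the inbox.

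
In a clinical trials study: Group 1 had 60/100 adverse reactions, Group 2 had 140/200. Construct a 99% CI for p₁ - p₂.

p̂₁ = 0.6, p̂₂ = 0.7. Difference = -0.1. CI = (-0.251, 0.051)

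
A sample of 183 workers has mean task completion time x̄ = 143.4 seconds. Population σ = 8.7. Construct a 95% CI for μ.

CI = x̄ ± z*(σ/√n) = 143.4 ± 1.96(8.7/√183) = 143.4 ± 1.26 = (142.14, 144.66)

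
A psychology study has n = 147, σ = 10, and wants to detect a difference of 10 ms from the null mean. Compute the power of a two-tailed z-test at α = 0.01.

SE = σ/√n = 10/√147 = 0.825. Non-centrality λ = d/SE = 10/0.825 = 12.124. Power ≈ Φ(λ - z_{α/2}) = Φ(12.124 - 2.576) = Φ(9.548) = 1.0.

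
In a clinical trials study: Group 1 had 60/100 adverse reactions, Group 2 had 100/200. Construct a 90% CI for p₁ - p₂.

p̂₁ = 0.6, p̂₂ = 0.5. Difference = 0.1. CI = (0.001, 0.199)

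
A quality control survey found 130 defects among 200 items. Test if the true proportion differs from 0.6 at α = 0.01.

p̂ = 0.65, p₀ = 0.6. z = (p̂ - p₀)/√(p₀(1-p₀)/n) = 1.443. Critical: ±2.576. Fail to reject H₀.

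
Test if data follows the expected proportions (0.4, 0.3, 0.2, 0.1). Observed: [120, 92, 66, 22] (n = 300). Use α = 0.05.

Expected: [120.0, 90.0, 60.0, 30.0]. χ² = 2.778. df = 3, critical = 7.815. Fail to reject H₀.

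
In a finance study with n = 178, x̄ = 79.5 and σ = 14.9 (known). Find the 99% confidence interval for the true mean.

CI = x̄ ± z*(σ/√n) = 79.5 ± 2.576(14.9/√178) = 79.5 ± 2.88 = (76.62, 82.38)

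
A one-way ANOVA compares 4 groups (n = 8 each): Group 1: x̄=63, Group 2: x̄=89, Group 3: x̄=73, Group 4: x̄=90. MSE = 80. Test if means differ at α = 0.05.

Grand mean = 78.75. SS_between = 4102.0, MS_between = 1367.33. F = 17.092, F_crit ≈ 2.947. Reject H₀.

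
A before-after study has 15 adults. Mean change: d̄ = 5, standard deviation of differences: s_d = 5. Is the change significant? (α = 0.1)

t = d̄/(s_d/√n) = 5/(5/√15) = 3.873. df = 14, critical t = ±1.761. Reject H₀.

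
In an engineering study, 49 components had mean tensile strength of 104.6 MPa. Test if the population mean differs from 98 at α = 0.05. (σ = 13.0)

z = (x̄ - μ₀)/(σ/√n) = (104.6 - 98)/(13.0/√49) = 3.554. Critical value: ±1.96. Since |3.554| > 1.96, Reject H₀.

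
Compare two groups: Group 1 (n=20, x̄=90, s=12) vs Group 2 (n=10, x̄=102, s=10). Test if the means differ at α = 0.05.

Pooled sp = 11.4. t = -2.719, df = 28. Critical t = ±2.048. Reject H₀.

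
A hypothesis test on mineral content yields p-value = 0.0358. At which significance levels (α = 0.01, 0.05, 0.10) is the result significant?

p = 0.0358. Significant at: α = 0.05, 0.1.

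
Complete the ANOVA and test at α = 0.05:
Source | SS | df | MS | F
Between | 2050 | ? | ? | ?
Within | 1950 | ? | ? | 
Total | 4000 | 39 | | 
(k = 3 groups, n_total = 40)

df_between = 2, df_within = 37. MS_between = 1025.0, MS_within = 52.7. F = 19.449, F_crit ≈ 3.252. Reject H₀.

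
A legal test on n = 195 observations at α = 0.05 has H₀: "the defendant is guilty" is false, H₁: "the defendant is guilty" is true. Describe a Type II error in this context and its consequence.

Type II error: failing to reject H₀ when it is false — concluding that the defendant is guilty is not supported when in fact it is. Consequence: acquitting a guilty person.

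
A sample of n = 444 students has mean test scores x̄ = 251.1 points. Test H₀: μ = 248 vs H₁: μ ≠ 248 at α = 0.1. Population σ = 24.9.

z = (x̄ - μ₀)/(σ/√n) = (251.1 - 248)/(24.9/√444) = 2.623. Critical value: ±1.645. Since |2.623| > 1.645, Reject H₀.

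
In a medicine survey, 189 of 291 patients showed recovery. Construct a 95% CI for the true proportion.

p̂ = 0.649. CI = p̂ ± z*√(p̂(1-p̂)/n) = (0.595, 0.704)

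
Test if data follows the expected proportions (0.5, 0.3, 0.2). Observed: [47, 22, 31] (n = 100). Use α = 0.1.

Expected: [50.0, 30.0, 20.0]. χ² = 8.363. df = 2, critical = 4.605. Reject H₀.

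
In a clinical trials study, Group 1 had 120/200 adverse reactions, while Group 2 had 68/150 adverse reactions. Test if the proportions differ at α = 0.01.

p̂₁ = 0.6, p̂₂ = 0.453, pooled p̂ = 0.537. z = 2.723. Critical: ±2.576. Reject H₀.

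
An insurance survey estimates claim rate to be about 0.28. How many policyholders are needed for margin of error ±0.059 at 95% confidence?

n = z²p(1-p)/E² = 1.96²×0.28×0.72/0.059² = 222.5 → n = 223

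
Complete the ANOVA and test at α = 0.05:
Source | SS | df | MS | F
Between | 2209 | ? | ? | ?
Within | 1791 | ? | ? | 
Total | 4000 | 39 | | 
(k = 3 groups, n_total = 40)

df_between = 2, df_within = 37. MS_between = 1104.5, MS_within = 48.41. F = 22.818, F_crit ≈ 3.252. Reject H₀.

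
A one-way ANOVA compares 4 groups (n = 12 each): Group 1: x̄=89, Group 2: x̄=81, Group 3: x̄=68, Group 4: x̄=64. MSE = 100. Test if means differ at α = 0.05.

Grand mean = 75.5. SS_between = 4812.0, MS_between = 1604.0. F = 16.04, F_crit ≈ 2.816. Reject H₀.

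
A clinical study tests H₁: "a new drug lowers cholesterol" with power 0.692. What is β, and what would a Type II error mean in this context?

β = 1 - power = 1 - 0.692 = 0.308. A Type II error is failing to reject H₀ when H₀ is false (false negative) — here, failing to conclude that a new drug lowers cholesterol when in fact it is true. Consequence: shelving an effective drug — patients miss out on a treatment that would have helped.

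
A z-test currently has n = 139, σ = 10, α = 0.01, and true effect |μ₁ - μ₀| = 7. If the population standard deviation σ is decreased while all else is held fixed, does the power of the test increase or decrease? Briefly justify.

Power increases: a smaller σ shrinks the standard error σ/√n, moving the sampling distribution under H₁ further from the critical value.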